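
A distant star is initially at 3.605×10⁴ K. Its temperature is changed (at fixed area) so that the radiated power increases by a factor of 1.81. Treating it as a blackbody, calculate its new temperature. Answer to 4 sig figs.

T₂ ≈ 4.181×10⁴ K

P ∝ T⁴, so T₂/T₁ = (P₂/P₁)^(1/4) = (1.81)^(1/4) = 1.15990.
T₂ = 3.605×10⁴ × 1.15990 = 4.181×10⁴ K.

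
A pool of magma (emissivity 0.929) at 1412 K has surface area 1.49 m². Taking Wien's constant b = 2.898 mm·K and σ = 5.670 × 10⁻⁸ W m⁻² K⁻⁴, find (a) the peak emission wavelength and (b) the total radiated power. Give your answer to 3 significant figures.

(a) λ_max = b/T = 2.898×10⁻³/1412 = 2.052×10⁻⁶ m = 2.05 μm.
Area A = 1.49 m².
(b) P = εσAT⁴ = 0.929×5.670×10⁻⁸×1.49×(1412)⁴ = 3.12×10⁵ W.

λ_max ≈ 2.05 μm; P ≈ 3.12×10⁵ W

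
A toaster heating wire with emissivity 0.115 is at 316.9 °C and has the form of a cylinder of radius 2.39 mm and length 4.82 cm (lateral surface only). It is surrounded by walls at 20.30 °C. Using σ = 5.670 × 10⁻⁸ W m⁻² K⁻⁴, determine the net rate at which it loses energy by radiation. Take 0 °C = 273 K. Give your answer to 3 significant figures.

T = 316.9 °C + 273 = 589.9 K.
Surroundings: T = 20.30 °C + 273 = 293.30 K.
Lateral area A = 2πrL = 2π×2.39×10⁻³×0.0482 = 7.23810×10⁻⁴ m².
Net radiated power P_net = εσA(T⁴ − T₀⁴) = 0.115×5.670×10⁻⁸×7.23810×10⁻⁴×(589.9⁴ − 293.30⁴).
T⁴ − T₀⁴ = 1.21091×10¹¹ − 7.40028×10⁹ = 1.13691×10¹¹ K⁴, so P_net = 0.537 W.

Net loss ≈ 0.537 W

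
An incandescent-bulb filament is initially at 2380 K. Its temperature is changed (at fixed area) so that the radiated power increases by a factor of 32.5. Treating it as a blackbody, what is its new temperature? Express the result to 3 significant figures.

P ∝ T⁴, so T₂/T₁ = (P₂/P₁)^(1/4) = (32.5)^(1/4) = 2.38765.
T₂ = 2380 × 2.38765 = 5.68×10³ K.

T₂ ≈ 5.68×10³ K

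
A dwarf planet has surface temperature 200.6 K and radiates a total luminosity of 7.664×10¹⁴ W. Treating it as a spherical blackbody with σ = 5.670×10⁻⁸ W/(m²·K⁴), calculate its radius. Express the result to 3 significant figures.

L = 4πR²σT⁴ ⇒ R = √(L/(4πσT⁴)).
σT⁴ = 91.8135 W/m², so R = √(7.664×10¹⁴/(4π×91.8135)) = 8.15×10⁵ m.

R ≈ 8.15×10⁵ m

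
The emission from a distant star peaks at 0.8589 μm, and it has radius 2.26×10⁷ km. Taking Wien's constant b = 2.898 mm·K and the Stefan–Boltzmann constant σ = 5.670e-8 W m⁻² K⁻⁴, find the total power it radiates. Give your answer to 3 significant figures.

Wien's law: T = b/λ_max = 2.898×10⁻³/8.589×10⁻⁷ = 3374.08 K.
Surface area A = 4πR² = 4π(2.26×10¹⁰ m)² = 6.41840×10²¹ m².
Then P = σAT⁴ = 5.670×10⁻⁸×6.41840×10²¹×(3374.08)⁴ = 4.72×10²⁸ W.

P ≈ 4.72×10²⁸ W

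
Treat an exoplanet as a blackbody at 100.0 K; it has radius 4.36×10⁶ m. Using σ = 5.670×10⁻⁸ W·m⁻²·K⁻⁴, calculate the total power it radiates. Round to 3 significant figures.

Surface area A = 4πR² = 4π(4.36×10⁶ m)² = 2.38882×10¹⁴ m².
P = σAT⁴ = 5.670×10⁻⁸ × 2.38882×10¹⁴ × (100.0)⁴ = 1.35×10¹⁵ W.

P ≈ 1.35×10¹⁵ W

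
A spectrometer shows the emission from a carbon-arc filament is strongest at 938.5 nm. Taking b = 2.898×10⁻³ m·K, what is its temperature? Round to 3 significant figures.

Wien's law gives T = b/λ_max = (2.898×10⁻³ m·K)/(9.385×10⁻⁷ m) = 3.09×10³ K.

T ≈ 3.09×10³ K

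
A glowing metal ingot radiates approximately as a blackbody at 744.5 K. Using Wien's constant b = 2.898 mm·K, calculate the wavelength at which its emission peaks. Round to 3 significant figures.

Wien's displacement law: λ_max = b/T = (2.898×10⁻³ m·K)/(744.5 K) = 3.893×10⁻⁶ m.
That is 3.89 μm, in the infrared range.

λ_max ≈ 3.89 μm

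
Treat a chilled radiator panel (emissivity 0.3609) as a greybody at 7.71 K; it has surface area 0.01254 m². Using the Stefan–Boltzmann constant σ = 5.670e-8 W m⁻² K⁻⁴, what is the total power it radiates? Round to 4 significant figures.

P ≈ 9.067×10⁻⁷ W

Area A = 0.01254 m².
P = εσAT⁴ = 0.3609 × 5.670×10⁻⁸ × 0.01254 × (7.71)⁴ = 9.067×10⁻⁷ W.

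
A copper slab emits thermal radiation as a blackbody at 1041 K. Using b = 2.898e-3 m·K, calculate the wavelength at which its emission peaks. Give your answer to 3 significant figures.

Wien's displacement law: λ_max = b/T = (2.898×10⁻³ m·K)/(1041 K) = 2.784×10⁻⁶ m.
That is 2.78×10³ nm, in the infrared range.

λ_max ≈ 2.78×10³ nm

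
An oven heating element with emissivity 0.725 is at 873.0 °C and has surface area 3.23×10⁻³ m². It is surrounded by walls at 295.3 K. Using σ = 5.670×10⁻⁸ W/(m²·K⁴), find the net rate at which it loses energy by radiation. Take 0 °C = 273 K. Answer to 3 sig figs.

T = 873.0 °C + 273 = 1146.0 K.
Area A = 3.23×10⁻³ m².
Net radiated power P_net = εσA(T⁴ − T₀⁴) = 0.725×5.670×10⁻⁸×3.23×10⁻³×(1146.0⁴ − 295.3⁴).
T⁴ − T₀⁴ = 1.72480×10¹² − 7.60420×10⁹ = 1.71720×10¹² K⁴, so P_net = 228 W.

Net loss ≈ 228 W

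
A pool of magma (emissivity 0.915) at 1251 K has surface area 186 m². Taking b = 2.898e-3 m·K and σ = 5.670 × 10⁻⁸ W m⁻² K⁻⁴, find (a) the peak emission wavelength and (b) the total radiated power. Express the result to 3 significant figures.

(a) λ_max = b/T = 2.898×10⁻³/1251 = 2.317×10⁻⁶ m = 2.32×10³ nm.
Area A = 186 m².
(b) P = εσAT⁴ = 0.915×5.670×10⁻⁸×186×(1251)⁴ = 2.36×10⁷ W.

λ_max ≈ 2.32×10³ nm; P ≈ 2.36×10⁷ W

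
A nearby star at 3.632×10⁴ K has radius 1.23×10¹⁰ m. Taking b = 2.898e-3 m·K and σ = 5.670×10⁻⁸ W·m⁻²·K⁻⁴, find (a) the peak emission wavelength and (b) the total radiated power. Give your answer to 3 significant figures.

λ_max ≈ 79.8 nm; P ≈ 1.88×10³² W

(a) λ_max = b/T = 2.898×10⁻³/3.632×10⁴ = 7.979×10⁻⁸ m = 79.8 nm.
Surface area A = 4πR² = 4π(1.23×10¹⁰ m)² = 1.90117×10²¹ m².
(b) P = σAT⁴ = 5.670×10⁻⁸×1.90117×10²¹×(3.632×10⁴)⁴ = 1.88×10³² W.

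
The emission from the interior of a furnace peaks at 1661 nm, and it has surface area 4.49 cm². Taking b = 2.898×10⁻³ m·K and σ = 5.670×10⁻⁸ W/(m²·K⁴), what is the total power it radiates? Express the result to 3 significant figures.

Wien's law: T = b/λ_max = 2.898×10⁻³/1.661×10⁻⁶ = 1744.73 K.
Area A = 4.49 cm² = 4.49×10⁻⁴ m².
Then P = σAT⁴ = 5.670×10⁻⁸×4.49×10⁻⁴×(1744.73)⁴ = 236 W.

P ≈ 236 W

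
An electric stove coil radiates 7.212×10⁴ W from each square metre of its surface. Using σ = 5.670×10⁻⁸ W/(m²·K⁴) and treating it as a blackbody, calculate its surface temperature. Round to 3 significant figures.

T ≈ 1.06×10³ K

I = σT⁴, so T = (I/σ)^(1/4) = (7.212×10⁴/(5.670×10⁻⁸))^(1/4) = 1.06×10³ K.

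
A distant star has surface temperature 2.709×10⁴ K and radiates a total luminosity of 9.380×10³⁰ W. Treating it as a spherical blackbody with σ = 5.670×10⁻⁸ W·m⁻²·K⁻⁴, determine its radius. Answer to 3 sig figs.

R ≈ 4.94×10⁹ m

L = 4πR²σT⁴ ⇒ R = √(L/(4πσT⁴)).
σT⁴ = 3.05365×10¹⁰ W/m², so R = √(9.380×10³⁰/(4π×3.05365×10¹⁰)) = 4.94×10⁹ m.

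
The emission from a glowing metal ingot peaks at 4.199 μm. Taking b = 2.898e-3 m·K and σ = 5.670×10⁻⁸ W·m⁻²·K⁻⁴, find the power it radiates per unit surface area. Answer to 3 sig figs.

I ≈ 1.29×10⁴ W/m²

Wien's law: T = b/λ_max = 2.898×10⁻³/4.199×10⁻⁶ = 690.164 K.
Then I = σT⁴ = 5.670×10⁻⁸×(690.164)⁴ = 1.29×10⁴ W/m².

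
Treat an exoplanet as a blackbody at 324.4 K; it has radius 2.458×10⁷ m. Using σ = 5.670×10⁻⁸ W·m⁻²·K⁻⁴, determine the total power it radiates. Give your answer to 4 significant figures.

P ≈ 4.767×10¹⁸ W

Surface area A = 4πR² = 4π(2.458×10⁷ m)² = 7.59230×10¹⁵ m².
P = σAT⁴ = 5.670×10⁻⁸ × 7.59230×10¹⁵ × (324.4)⁴ = 4.767×10¹⁸ W.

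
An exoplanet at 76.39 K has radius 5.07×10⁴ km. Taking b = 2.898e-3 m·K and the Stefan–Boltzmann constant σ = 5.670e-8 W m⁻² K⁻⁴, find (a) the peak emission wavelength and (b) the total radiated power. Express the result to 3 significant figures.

(a) λ_max = b/T = 2.898×10⁻³/76.39 = 3.794×10⁻⁵ m = 37.9 μm.
Surface area A = 4πR² = 4π(5.07×10⁷ m)² = 3.23017×10¹⁶ m².
(b) P = σAT⁴ = 5.670×10⁻⁸×3.23017×10¹⁶×(76.39)⁴ = 6.24×10¹⁶ W.

λ_max ≈ 37.9 μm; P ≈ 6.24×10¹⁶ W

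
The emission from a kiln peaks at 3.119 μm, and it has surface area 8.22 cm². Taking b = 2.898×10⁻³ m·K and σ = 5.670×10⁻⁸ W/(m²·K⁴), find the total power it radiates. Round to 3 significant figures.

P ≈ 34.7 W

Wien's law: T = b/λ_max = 2.898×10⁻³/3.119×10⁻⁶ = 929.144 K.
Area A = 8.22 cm² = 8.22×10⁻⁴ m².
Then P = σAT⁴ = 5.670×10⁻⁸×8.22×10⁻⁴×(929.144)⁴ = 34.7 W.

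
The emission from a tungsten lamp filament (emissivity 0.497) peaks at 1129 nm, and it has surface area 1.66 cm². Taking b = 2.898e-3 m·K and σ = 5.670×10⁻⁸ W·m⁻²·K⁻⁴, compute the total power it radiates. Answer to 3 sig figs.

P ≈ 203 W

Wien's law: T = b/λ_max = 2.898×10⁻³/1.129×10⁻⁶ = 2566.87 K.
Area A = 1.66 cm² = 1.66×10⁻⁴ m².
Then P = εσAT⁴ = 0.497×5.670×10⁻⁸×1.66×10⁻⁴×(2566.87)⁴ = 203 W.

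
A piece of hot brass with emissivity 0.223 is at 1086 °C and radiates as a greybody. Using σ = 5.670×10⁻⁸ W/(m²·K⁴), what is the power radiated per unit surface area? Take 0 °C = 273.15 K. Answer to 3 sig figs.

I ≈ 4.31×10⁴ W/m²

T = 1086 °C + 273.15 = 1359.15 K.
Stefan–Boltzmann: I = εσT⁴ = 0.223 × 5.670×10⁻⁸ × (1359.15)⁴ = 4.31×10⁴ W/m².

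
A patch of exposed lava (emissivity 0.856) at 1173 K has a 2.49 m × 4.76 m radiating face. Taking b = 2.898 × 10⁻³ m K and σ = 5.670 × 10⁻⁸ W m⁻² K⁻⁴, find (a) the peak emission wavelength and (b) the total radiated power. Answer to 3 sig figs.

λ_max ≈ 2.47 μm; P ≈ 1.09×10⁶ W

(a) λ_max = b/T = 2.898×10⁻³/1173 = 2.471×10⁻⁶ m = 2.47 μm.
Area A = 2.49 × 4.76 = 11.8524 m².
(b) P = εσAT⁴ = 0.856×5.670×10⁻⁸×11.8524×(1173)⁴ = 1.09×10⁶ W.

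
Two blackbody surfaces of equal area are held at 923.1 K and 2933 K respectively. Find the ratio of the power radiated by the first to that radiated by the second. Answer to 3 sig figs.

P₁/P₂ ≈ 9.81×10⁻³

With equal areas, P₁/P₂ = (T₁/T₂)⁴ = (923.1/2933)⁴ = 9.81×10⁻³.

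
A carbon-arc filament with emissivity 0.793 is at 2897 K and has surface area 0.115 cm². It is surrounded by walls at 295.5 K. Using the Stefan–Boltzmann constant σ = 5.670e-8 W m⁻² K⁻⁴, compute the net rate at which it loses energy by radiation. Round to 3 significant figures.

Area A = 0.115 cm² = 1.15×10⁻⁵ m².
Net radiated power P_net = εσA(T⁴ − T₀⁴) = 0.793×5.670×10⁻⁸×1.15×10⁻⁵×(2897⁴ − 295.5⁴).
T⁴ − T₀⁴ = 7.04359×10¹³ − 7.62483×10⁹ = 7.04283×10¹³ K⁴, so P_net = 36.4 W.

Net loss ≈ 36.4 W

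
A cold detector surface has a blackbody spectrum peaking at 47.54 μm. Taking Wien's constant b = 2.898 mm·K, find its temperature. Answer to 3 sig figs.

T ≈ 61.0 K

Wien's law gives T = b/λ_max = (2.898×10⁻³ m·K)/(4.754×10⁻⁵ m) = 61.0 K.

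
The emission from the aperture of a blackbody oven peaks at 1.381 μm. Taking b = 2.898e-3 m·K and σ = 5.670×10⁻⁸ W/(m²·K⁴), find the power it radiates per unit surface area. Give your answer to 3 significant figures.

I ≈ 1.10×10⁶ W/m²

Wien's law: T = b/λ_max = 2.898×10⁻³/1.381×10⁻⁶ = 2098.48 K.
Then I = σT⁴ = 5.670×10⁻⁸×(2098.48)⁴ = 1.10×10⁶ W/m².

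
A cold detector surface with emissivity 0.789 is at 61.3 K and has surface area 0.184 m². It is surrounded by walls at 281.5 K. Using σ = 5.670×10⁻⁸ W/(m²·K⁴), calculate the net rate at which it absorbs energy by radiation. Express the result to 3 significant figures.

Area A = 0.184 m².
Net radiated power P_net = εσA(T⁴ − T₀⁴) = 0.789×5.670×10⁻⁸×0.184×(61.3⁴ − 281.5⁴).
T⁴ − T₀⁴ = 1.41202×10⁷ − 6.27933×10⁹ = -6.26521×10⁹ K⁴, so P_net = -51.6 W — negative, meaning a net gain of 51.6 W.

Net gain ≈ 51.6 W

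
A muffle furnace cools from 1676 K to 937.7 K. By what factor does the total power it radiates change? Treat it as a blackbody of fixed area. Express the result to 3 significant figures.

P ∝ T⁴, so P₂/P₁ = (T₂/T₁)⁴ = (937.7/1676)⁴ = (0.559487)⁴ = 0.0980.

P₂/P₁ ≈ 0.0980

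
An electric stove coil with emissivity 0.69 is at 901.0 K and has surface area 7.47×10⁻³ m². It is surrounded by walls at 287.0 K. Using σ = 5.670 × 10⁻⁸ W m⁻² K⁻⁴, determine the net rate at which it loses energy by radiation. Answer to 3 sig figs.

Net loss ≈ 191 W

Area A = 7.47×10⁻³ m².
Net radiated power P_net = εσA(T⁴ − T₀⁴) = 0.69×5.670×10⁻⁸×7.47×10⁻³×(901.0⁴ − 287.0⁴).
T⁴ − T₀⁴ = 6.59021×10¹¹ − 6.78465×10⁹ = 6.52236×10¹¹ K⁴, so P_net = 191 W.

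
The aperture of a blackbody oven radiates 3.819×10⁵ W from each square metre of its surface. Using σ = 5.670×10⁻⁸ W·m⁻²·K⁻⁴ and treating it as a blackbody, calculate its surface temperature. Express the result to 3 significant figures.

T ≈ 1.61×10³ K

I = σT⁴, so T = (I/σ)^(1/4) = (3.819×10⁵/(5.670×10⁻⁸))^(1/4) = 1.61×10³ K.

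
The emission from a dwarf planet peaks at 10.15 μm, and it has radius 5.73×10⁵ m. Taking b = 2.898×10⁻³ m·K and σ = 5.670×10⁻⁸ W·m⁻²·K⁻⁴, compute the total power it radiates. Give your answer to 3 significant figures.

Wien's law: T = b/λ_max = 2.898×10⁻³/1.015×10⁻⁵ = 285.517 K.
Surface area A = 4πR² = 4π(5.73×10⁵ m)² = 4.12590×10¹² m².
Then P = σAT⁴ = 5.670×10⁻⁸×4.12590×10¹²×(285.517)⁴ = 1.55×10¹⁵ W.

P ≈ 1.55×10¹⁵ W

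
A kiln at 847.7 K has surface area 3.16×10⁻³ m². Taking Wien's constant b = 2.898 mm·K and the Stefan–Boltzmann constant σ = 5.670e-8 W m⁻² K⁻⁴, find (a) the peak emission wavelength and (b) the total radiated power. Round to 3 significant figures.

λ_max ≈ 3.42 μm; P ≈ 92.5 W

(a) λ_max = b/T = 2.898×10⁻³/847.7 = 3.419×10⁻⁶ m = 3.42 μm.
Area A = 3.16×10⁻³ m².
(b) P = σAT⁴ = 5.670×10⁻⁸×3.16×10⁻³×(847.7)⁴ = 92.5 W.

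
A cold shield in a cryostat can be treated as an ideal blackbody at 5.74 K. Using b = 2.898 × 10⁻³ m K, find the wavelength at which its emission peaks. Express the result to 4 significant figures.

Wien's displacement law: λ_max = b/T = (2.898×10⁻³ m·K)/(5.74 K) = 5.0488×10⁻⁴ m.
That is 0.5049 mm, in the infrared range.

λ_max ≈ 0.5049 mm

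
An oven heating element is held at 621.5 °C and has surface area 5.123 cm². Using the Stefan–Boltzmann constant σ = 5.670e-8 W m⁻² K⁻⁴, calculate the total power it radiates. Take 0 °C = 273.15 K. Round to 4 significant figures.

T = 621.5 °C + 273.15 = 894.65 K.
Area A = 5.123 cm² = 5.123×10⁻⁴ m².
P = σAT⁴ = 5.670×10⁻⁸ × 5.123×10⁻⁴ × (894.65)⁴ = 18.61 W.

P ≈ 18.61 W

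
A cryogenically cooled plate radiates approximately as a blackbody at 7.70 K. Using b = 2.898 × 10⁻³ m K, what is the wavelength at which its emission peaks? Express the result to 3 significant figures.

λ_max ≈ 3.76×10⁻⁴ m

Wien's displacement law: λ_max = b/T = (2.898×10⁻³ m·K)/(7.70 K) = 3.764×10⁻⁴ m.
That is 3.76×10⁻⁴ m, in the infrared range.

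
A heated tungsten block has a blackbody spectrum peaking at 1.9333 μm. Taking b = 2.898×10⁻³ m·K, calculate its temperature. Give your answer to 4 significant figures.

T ≈ 1499 K

Wien's law gives T = b/λ_max = (2.898×10⁻³ m·K)/(1.9333×10⁻⁶ m) = 1499 K.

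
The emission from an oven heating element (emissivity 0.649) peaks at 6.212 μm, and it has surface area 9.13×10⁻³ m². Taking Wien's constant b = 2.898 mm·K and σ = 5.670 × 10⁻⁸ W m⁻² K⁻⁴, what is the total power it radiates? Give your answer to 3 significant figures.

P ≈ 15.9 W

Wien's law: T = b/λ_max = 2.898×10⁻³/6.212×10⁻⁶ = 466.516 K.
Area A = 9.13×10⁻³ m².
Then P = εσAT⁴ = 0.649×5.670×10⁻⁸×9.13×10⁻³×(466.516)⁴ = 15.9 W.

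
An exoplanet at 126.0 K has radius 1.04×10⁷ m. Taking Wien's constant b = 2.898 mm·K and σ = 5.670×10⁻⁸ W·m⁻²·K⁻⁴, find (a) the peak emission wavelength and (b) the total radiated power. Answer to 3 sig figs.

(a) λ_max = b/T = 2.898×10⁻³/126.0 = 2.300×10⁻⁵ m = 23.0 μm.
Surface area A = 4πR² = 4π(1.04×10⁷ m)² = 1.35918×10¹⁵ m².
(b) P = σAT⁴ = 5.670×10⁻⁸×1.35918×10¹⁵×(126.0)⁴ = 1.94×10¹⁶ W.

λ_max ≈ 23.0 μm; P ≈ 1.94×10¹⁶ W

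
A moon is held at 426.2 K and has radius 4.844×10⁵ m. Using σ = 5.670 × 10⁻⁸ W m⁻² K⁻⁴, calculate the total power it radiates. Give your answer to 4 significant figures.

P ≈ 5.516×10¹⁵ W

Surface area A = 4πR² = 4π(4.844×10⁵ m)² = 2.94862×10¹² m².
P = σAT⁴ = 5.670×10⁻⁸ × 2.94862×10¹² × (426.2)⁴ = 5.516×10¹⁵ W.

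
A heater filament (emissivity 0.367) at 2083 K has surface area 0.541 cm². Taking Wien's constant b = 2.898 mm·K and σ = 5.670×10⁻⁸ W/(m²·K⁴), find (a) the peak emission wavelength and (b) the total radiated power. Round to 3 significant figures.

(a) λ_max = b/T = 2.898×10⁻³/2083 = 1.391×10⁻⁶ m = 1.39×10³ nm.
Area A = 0.541 cm² = 5.41×10⁻⁵ m².
(b) P = εσAT⁴ = 0.367×5.670×10⁻⁸×5.41×10⁻⁵×(2083)⁴ = 21.2 W.

λ_max ≈ 1.39×10³ nm; P ≈ 21.2 W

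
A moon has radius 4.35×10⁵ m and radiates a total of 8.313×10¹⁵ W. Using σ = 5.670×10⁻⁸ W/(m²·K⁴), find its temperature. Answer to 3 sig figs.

Surface area A = 4πR² = 4π(4.35×10⁵ m)² = 2.37787×10¹² m².
P = σAT⁴ ⇒ T = (P/(σA))^(1/4) = (8.313×10¹⁵/(5.670×10⁻⁸×2.37787×10¹²))^(1/4) = 498 K.

T ≈ 498 K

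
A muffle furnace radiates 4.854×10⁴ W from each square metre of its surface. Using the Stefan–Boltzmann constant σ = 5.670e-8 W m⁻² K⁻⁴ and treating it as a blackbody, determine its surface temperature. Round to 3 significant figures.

I = σT⁴, so T = (I/σ)^(1/4) = (4.854×10⁴/(5.670×10⁻⁸))^(1/4) = 962 K.

T ≈ 962 K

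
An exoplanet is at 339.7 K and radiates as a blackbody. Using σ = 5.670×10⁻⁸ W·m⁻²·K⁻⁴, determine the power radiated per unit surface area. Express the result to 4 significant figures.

Stefan–Boltzmann: I = σT⁴ = 5.670×10⁻⁸ × (339.7)⁴ = 755.0 W/m².

I ≈ 755.0 W/m²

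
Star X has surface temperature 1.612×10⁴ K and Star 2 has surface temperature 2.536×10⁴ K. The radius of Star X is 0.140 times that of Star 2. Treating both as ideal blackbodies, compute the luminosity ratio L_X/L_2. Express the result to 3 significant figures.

L ∝ R²T⁴, so L_X/L_2 = (R_X/R_2)²(T_X/T_2)⁴ = (0.140)² × (1.612×10⁴/2.536×10⁴)⁴ = 0.0196 × 0.163254 = 3.20×10⁻³.

L_X/L_2 ≈ 3.20×10⁻³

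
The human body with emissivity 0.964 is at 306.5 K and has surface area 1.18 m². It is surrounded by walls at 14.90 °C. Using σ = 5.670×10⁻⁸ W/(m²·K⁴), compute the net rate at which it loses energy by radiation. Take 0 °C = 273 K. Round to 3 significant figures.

Surroundings: T = 14.90 °C + 273 = 287.90 K.
Area A = 1.18 m².
Net radiated power P_net = εσA(T⁴ − T₀⁴) = 0.964×5.670×10⁻⁸×1.18×(306.5⁴ − 287.90⁴).
T⁴ − T₀⁴ = 8.82515×10⁹ − 6.87016×10⁹ = 1.95499×10⁹ K⁴, so P_net = 126 W.

Net loss ≈ 126 W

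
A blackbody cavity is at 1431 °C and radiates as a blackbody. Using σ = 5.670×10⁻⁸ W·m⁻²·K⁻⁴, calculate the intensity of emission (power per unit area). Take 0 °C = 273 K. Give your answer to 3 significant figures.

T = 1431 °C + 273 = 1704 K.
Stefan–Boltzmann: I = σT⁴ = 5.670×10⁻⁸ × (1704)⁴ = 4.78×10⁵ W/m².

I ≈ 4.78×10⁵ W/m²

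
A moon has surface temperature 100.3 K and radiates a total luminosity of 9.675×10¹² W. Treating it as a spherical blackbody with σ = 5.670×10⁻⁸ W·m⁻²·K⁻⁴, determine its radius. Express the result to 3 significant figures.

R ≈ 3.66×10⁵ m

L = 4πR²σT⁴ ⇒ R = √(L/(4πσT⁴)).
σT⁴ = 5.73835 W/m², so R = √(9.675×10¹²/(4π×5.73835)) = 3.66×10⁵ m.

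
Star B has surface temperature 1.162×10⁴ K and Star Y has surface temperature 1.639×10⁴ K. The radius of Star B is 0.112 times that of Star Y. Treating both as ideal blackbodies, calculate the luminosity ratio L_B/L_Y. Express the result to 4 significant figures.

L_B/L_Y ≈ 3.169×10⁻³

L ∝ R²T⁴, so L_B/L_Y = (R_B/R_Y)²(T_B/T_Y)⁴ = (0.112)² × (1.162×10⁴/1.639×10⁴)⁴ = 0.012544 × 0.252644 = 3.169×10⁻³.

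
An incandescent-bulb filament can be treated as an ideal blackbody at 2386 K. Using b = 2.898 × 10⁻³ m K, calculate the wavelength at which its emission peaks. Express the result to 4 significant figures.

λ_max ≈ 1.215 μm

Wien's displacement law: λ_max = b/T = (2.898×10⁻³ m·K)/(2386 K) = 1.2146×10⁻⁶ m.
That is 1.215 μm, in the infrared range.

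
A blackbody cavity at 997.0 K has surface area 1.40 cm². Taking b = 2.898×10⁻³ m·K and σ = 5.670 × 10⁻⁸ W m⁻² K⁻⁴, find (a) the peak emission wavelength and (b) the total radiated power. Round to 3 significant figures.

λ_max ≈ 2.91×10³ nm; P ≈ 7.84 W

(a) λ_max = b/T = 2.898×10⁻³/997.0 = 2.907×10⁻⁶ m = 2.91×10³ nm.
Area A = 1.40 cm² = 1.40×10⁻⁴ m².
(b) P = σAT⁴ = 5.670×10⁻⁸×1.40×10⁻⁴×(997.0)⁴ = 7.84 W.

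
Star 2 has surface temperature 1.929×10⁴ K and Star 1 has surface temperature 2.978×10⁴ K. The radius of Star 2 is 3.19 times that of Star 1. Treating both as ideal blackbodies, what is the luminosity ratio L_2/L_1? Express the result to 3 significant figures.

L_2/L_1 ≈ 1.79

L ∝ R²T⁴, so L_2/L_1 = (R_2/R_1)²(T_2/T_1)⁴ = (3.19)² × (1.929×10⁴/2.978×10⁴)⁴ = 10.1761 × 0.176048 = 1.79.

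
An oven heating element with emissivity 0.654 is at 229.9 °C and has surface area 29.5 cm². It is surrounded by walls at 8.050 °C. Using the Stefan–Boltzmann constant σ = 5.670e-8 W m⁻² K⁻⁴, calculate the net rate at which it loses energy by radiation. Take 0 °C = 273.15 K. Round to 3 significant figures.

Net loss ≈ 6.32 W

T = 229.9 °C + 273.15 = 503.05 K.
Surroundings: T = 8.050 °C + 273.15 = 281.200 K.
Area A = 29.5 cm² = 2.95×10⁻³ m².
Net radiated power P_net = εσA(T⁴ − T₀⁴) = 0.654×5.670×10⁻⁸×2.95×10⁻³×(503.05⁴ − 281.200⁴).
T⁴ − T₀⁴ = 6.40390×10¹⁰ − 6.25261×10⁹ = 5.77864×10¹⁰ K⁴, so P_net = 6.32 W.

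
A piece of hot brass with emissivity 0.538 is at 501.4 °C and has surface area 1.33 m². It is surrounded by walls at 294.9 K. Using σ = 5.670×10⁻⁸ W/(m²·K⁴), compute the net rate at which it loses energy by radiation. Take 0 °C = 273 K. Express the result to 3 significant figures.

T = 501.4 °C + 273 = 774.4 K.
Area A = 1.33 m².
Net radiated power P_net = εσA(T⁴ − T₀⁴) = 0.538×5.670×10⁻⁸×1.33×(774.4⁴ − 294.9⁴).
T⁴ − T₀⁴ = 3.59635×10¹¹ − 7.56309×10⁹ = 3.52072×10¹¹ K⁴, so P_net = 1.43×10⁴ W.

Net loss ≈ 1.43×10⁴ W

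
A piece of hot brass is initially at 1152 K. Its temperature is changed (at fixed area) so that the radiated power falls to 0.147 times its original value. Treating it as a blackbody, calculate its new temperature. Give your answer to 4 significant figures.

P ∝ T⁴, so T₂/T₁ = (P₂/P₁)^(1/4) = (0.147)^(1/4) = 0.619198.
T₂ = 1152 × 0.619198 = 713.3 K.

T₂ ≈ 713.3 K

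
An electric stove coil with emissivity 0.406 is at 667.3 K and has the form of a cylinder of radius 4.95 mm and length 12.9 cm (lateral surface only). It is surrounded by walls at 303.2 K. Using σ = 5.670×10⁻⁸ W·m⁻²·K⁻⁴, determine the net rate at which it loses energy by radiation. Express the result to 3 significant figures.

Lateral area A = 2πrL = 2π×4.95×10⁻³×0.129 = 4.01213×10⁻³ m².
Net radiated power P_net = εσA(T⁴ − T₀⁴) = 0.406×5.670×10⁻⁸×4.01213×10⁻³×(667.3⁴ − 303.2⁴).
T⁴ − T₀⁴ = 1.98283×10¹¹ − 8.45117×10⁹ = 1.89832×10¹¹ K⁴, so P_net = 17.5 W.

Net loss ≈ 17.5 W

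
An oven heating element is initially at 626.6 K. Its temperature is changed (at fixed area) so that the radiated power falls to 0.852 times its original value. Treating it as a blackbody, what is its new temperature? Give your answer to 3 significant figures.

T₂ ≈ 602 K

P ∝ T⁴, so T₂/T₁ = (P₂/P₁)^(1/4) = (0.852)^(1/4) = 0.960749.
T₂ = 626.6 × 0.960749 = 602 K.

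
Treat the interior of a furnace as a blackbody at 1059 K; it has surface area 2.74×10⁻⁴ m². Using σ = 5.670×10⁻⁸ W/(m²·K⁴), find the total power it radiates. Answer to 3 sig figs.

P ≈ 19.5 W

Area A = 2.74×10⁻⁴ m².
P = σAT⁴ = 5.670×10⁻⁸ × 2.74×10⁻⁴ × (1059)⁴ = 19.5 W.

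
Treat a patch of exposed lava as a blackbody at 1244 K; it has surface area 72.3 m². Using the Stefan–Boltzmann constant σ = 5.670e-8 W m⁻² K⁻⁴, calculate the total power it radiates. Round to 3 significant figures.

P ≈ 9.82×10⁶ W

Area A = 72.3 m².
P = σAT⁴ = 5.670×10⁻⁸ × 72.3 × (1244)⁴ = 9.82×10⁶ W.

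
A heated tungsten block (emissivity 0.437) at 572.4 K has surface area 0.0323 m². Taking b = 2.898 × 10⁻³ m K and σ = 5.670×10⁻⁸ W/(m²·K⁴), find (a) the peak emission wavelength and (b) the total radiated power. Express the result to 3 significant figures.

λ_max ≈ 5.06 μm; P ≈ 85.9 W

(a) λ_max = b/T = 2.898×10⁻³/572.4 = 5.063×10⁻⁶ m = 5.06 μm.
Area A = 0.0323 m².
(b) P = εσAT⁴ = 0.437×5.670×10⁻⁸×0.0323×(572.4)⁴ = 85.9 W.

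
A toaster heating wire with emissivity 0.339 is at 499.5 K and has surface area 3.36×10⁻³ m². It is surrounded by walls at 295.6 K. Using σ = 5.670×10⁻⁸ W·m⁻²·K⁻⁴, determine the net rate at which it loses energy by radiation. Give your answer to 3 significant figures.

Area A = 3.36×10⁻³ m².
Net radiated power P_net = εσA(T⁴ − T₀⁴) = 0.339×5.670×10⁻⁸×3.36×10⁻³×(499.5⁴ − 295.6⁴).
T⁴ − T₀⁴ = 6.22504×10¹⁰ − 7.63515×10⁹ = 5.46152×10¹⁰ K⁴, so P_net = 3.53 W.

Net loss ≈ 3.53 W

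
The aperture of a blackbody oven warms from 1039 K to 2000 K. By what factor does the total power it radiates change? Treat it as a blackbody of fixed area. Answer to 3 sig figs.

P ∝ T⁴, so P₂/P₁ = (T₂/T₁)⁴ = (2000/1039)⁴ = (1.92493)⁴ = 13.7.

P₂/P₁ ≈ 13.7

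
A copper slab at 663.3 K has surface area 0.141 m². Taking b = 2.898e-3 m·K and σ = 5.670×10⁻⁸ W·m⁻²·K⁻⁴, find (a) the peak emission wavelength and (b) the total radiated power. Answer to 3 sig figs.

λ_max ≈ 4.37 μm; P ≈ 1.55×10³ W

(a) λ_max = b/T = 2.898×10⁻³/663.3 = 4.369×10⁻⁶ m = 4.37 μm.
Area A = 0.141 m².
(b) P = σAT⁴ = 5.670×10⁻⁸×0.141×(663.3)⁴ = 1.55×10³ W.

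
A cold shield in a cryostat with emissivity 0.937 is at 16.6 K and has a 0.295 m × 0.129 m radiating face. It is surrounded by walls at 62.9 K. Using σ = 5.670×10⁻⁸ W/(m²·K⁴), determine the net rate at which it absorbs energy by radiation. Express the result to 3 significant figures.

Net gain ≈ 0.0315 W

Area A = 0.295 × 0.129 = 0.038055 m².
Net radiated power P_net = εσA(T⁴ − T₀⁴) = 0.937×5.670×10⁻⁸×0.038055×(16.6⁴ − 62.9⁴).
T⁴ − T₀⁴ = 75933.3 − 1.56532×10⁷ = -1.55773×10⁷ K⁴, so P_net = -0.0315 W — negative, meaning a net gain of 0.0315 W.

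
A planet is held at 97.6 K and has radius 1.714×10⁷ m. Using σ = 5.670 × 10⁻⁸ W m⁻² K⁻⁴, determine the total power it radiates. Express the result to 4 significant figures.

Surface area A = 4πR² = 4π(1.714×10⁷ m)² = 3.69174×10¹⁵ m².
P = σAT⁴ = 5.670×10⁻⁸ × 3.69174×10¹⁵ × (97.6)⁴ = 1.899×10¹⁶ W.

P ≈ 1.899×10¹⁶ W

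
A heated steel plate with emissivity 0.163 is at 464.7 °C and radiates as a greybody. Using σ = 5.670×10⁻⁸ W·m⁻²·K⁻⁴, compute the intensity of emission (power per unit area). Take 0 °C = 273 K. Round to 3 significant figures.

T = 464.7 °C + 273 = 737.7 K.
Stefan–Boltzmann: I = εσT⁴ = 0.163 × 5.670×10⁻⁸ × (737.7)⁴ = 2.74×10³ W/m².

I ≈ 2.74×10³ W/m²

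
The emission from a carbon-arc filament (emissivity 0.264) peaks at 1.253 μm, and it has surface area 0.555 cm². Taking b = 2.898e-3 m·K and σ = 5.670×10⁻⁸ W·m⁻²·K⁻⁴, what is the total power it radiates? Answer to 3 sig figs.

P ≈ 23.8 W

Wien's law: T = b/λ_max = 2.898×10⁻³/1.253×10⁻⁶ = 2312.85 K.
Area A = 0.555 cm² = 5.55×10⁻⁵ m².
Then P = εσAT⁴ = 0.264×5.670×10⁻⁸×5.55×10⁻⁵×(2312.85)⁴ = 23.8 W.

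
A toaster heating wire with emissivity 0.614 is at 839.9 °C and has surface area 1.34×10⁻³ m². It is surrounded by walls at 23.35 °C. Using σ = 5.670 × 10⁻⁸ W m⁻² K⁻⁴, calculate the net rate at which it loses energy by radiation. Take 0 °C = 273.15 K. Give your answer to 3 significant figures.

Net loss ≈ 71.2 W

T = 839.9 °C + 273.15 = 1113.05 K.
Surroundings: T = 23.35 °C + 273.15 = 296.50 K.
Area A = 1.34×10⁻³ m².
Net radiated power P_net = εσA(T⁴ − T₀⁴) = 0.614×5.670×10⁻⁸×1.34×10⁻³×(1113.05⁴ − 296.50⁴).
T⁴ − T₀⁴ = 1.53482×10¹² − 7.72856×10⁹ = 1.52709×10¹² K⁴, so P_net = 71.2 W.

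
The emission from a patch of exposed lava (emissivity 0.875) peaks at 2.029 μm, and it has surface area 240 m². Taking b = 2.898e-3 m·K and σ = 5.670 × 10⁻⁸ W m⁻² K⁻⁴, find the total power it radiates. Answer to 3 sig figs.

P ≈ 4.96×10⁷ W

Wien's law: T = b/λ_max = 2.898×10⁻³/2.029×10⁻⁶ = 1428.29 K.
Area A = 240 m².
Then P = εσAT⁴ = 0.875×5.670×10⁻⁸×240×(1428.29)⁴ = 4.96×10⁷ W.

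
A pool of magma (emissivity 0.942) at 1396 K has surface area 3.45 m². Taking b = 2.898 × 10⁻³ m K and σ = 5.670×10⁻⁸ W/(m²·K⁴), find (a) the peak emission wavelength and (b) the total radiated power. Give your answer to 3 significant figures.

λ_max ≈ 2.08 μm; P ≈ 7.00×10⁵ W

(a) λ_max = b/T = 2.898×10⁻³/1396 = 2.076×10⁻⁶ m = 2.08 μm.
Area A = 3.45 m².
(b) P = εσAT⁴ = 0.942×5.670×10⁻⁸×3.45×(1396)⁴ = 7.00×10⁵ W.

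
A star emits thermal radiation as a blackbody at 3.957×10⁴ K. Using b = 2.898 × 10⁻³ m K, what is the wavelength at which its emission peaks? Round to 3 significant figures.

λ_max ≈ 73.2 nm

Wien's displacement law: λ_max = b/T = (2.898×10⁻³ m·K)/(3.957×10⁴ K) = 7.324×10⁻⁸ m.
That is 73.2 nm, in the ultraviolet range.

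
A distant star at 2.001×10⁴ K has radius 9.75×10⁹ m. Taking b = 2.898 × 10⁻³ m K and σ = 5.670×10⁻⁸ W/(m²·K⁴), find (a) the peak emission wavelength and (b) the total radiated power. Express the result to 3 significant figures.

λ_max ≈ 145 nm; P ≈ 1.09×10³¹ W

(a) λ_max = b/T = 2.898×10⁻³/2.001×10⁴ = 1.448×10⁻⁷ m = 145 nm.
Surface area A = 4πR² = 4π(9.75×10⁹ m)² = 1.19459×10²¹ m².
(b) P = σAT⁴ = 5.670×10⁻⁸×1.19459×10²¹×(2.001×10⁴)⁴ = 1.09×10³¹ W.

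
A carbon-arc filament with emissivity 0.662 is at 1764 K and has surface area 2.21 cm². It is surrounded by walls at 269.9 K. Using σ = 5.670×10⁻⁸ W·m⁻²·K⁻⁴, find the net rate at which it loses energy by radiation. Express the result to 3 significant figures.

Area A = 2.21 cm² = 2.21×10⁻⁴ m².
Net radiated power P_net = εσA(T⁴ − T₀⁴) = 0.662×5.670×10⁻⁸×2.21×10⁻⁴×(1764⁴ − 269.9⁴).
T⁴ − T₀⁴ = 9.68265×10¹² − 5.30654×10⁹ = 9.67734×10¹² K⁴, so P_net = 80.3 W.

Net loss ≈ 80.3 W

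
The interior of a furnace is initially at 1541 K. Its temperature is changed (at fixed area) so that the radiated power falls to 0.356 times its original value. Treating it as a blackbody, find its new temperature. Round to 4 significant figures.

P ∝ T⁴, so T₂/T₁ = (P₂/P₁)^(1/4) = (0.356)^(1/4) = 0.772436.
T₂ = 1541 × 0.772436 = 1190 K.

T₂ ≈ 1190 K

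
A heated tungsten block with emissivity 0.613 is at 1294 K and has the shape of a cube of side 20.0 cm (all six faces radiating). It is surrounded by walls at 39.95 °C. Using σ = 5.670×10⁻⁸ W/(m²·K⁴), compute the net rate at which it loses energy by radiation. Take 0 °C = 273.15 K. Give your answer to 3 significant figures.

Surroundings: T = 39.95 °C + 273.15 = 313.10 K.
Area A = 6s² = 6×(0.200 m)² = 0.24 m².
Net radiated power P_net = εσA(T⁴ − T₀⁴) = 0.613×5.670×10⁻⁸×0.24×(1294⁴ − 313.10⁴).
T⁴ − T₀⁴ = 2.80374×10¹² − 9.61020×10⁹ = 2.79413×10¹² K⁴, so P_net = 2.33×10⁴ W.

Net loss ≈ 2.33×10⁴ W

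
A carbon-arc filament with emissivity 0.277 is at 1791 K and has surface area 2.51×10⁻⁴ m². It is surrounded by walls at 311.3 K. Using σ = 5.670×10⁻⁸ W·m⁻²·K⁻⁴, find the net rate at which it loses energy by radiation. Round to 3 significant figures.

Net loss ≈ 40.5 W

Area A = 2.51×10⁻⁴ m².
Net radiated power P_net = εσA(T⁴ − T₀⁴) = 0.277×5.670×10⁻⁸×2.51×10⁻⁴×(1791⁴ − 311.3⁴).
T⁴ − T₀⁴ = 1.02892×10¹³ − 9.39110×10⁹ = 1.02798×10¹³ K⁴, so P_net = 40.5 W.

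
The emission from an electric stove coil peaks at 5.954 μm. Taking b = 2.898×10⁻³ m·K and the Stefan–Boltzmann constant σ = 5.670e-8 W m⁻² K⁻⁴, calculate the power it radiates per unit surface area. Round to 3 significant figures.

I ≈ 3.18×10³ W/m²

Wien's law: T = b/λ_max = 2.898×10⁻³/5.954×10⁻⁶ = 486.732 K.
Then I = σT⁴ = 5.670×10⁻⁸×(486.732)⁴ = 3.18×10³ W/m².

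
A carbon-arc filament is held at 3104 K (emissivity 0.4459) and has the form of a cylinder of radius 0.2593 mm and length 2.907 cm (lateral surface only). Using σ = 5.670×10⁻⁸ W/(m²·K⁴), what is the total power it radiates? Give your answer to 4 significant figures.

Lateral area A = 2πrL = 2π×2.593×10⁻⁴×0.02907 = 4.73617×10⁻⁵ m².
P = εσAT⁴ = 0.4459 × 5.670×10⁻⁸ × 4.73617×10⁻⁵ × (3104)⁴ = 111.2 W.

P ≈ 111.2 W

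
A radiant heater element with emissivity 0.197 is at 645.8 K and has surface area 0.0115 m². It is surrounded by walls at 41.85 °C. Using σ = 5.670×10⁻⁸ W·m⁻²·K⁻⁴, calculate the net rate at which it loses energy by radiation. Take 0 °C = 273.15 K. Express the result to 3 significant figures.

Net loss ≈ 21.1 W

Surroundings: T = 41.85 °C + 273.15 = 315.00 K.
Area A = 0.0115 m².
Net radiated power P_net = εσA(T⁴ − T₀⁴) = 0.197×5.670×10⁻⁸×0.0115×(645.8⁴ − 315.00⁴).
T⁴ − T₀⁴ = 1.73937×10¹¹ − 9.84560×10⁹ = 1.64091×10¹¹ K⁴, so P_net = 21.1 W.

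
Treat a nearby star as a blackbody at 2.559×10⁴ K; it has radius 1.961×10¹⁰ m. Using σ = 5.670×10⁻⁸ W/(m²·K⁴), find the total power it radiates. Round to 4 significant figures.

Surface area A = 4πR² = 4π(1.961×10¹⁰ m)² = 4.83242×10²¹ m².
P = σAT⁴ = 5.670×10⁻⁸ × 4.83242×10²¹ × (2.559×10⁴)⁴ = 1.175×10³² W.

P ≈ 1.175×10³² W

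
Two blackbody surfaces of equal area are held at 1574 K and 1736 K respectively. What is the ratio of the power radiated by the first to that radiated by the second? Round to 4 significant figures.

P₁/P₂ ≈ 0.6758

With equal areas, P₁/P₂ = (T₁/T₂)⁴ = (1574/1736)⁴ = 0.6758.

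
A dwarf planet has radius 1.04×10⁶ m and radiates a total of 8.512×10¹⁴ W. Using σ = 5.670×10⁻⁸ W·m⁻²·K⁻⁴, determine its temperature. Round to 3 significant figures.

Surface area A = 4πR² = 4π(1.04×10⁶ m)² = 1.35918×10¹³ m².
P = σAT⁴ ⇒ T = (P/(σA))^(1/4) = (8.512×10¹⁴/(5.670×10⁻⁸×1.35918×10¹³))^(1/4) = 182 K.

T ≈ 182 K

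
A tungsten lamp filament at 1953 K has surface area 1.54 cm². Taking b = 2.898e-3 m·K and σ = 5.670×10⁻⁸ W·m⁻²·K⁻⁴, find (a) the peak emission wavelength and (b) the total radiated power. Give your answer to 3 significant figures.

(a) λ_max = b/T = 2.898×10⁻³/1953 = 1.484×10⁻⁶ m = 1.48×10³ nm.
Area A = 1.54 cm² = 1.54×10⁻⁴ m².
(b) P = σAT⁴ = 5.670×10⁻⁸×1.54×10⁻⁴×(1953)⁴ = 127 W.

λ_max ≈ 1.48×10³ nm; P ≈ 127 W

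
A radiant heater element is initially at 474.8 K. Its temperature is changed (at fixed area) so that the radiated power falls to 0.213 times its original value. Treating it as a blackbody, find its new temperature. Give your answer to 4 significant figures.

P ∝ T⁴, so T₂/T₁ = (P₂/P₁)^(1/4) = (0.213)^(1/4) = 0.679352.
T₂ = 474.8 × 0.679352 = 322.6 K.

T₂ ≈ 322.6 K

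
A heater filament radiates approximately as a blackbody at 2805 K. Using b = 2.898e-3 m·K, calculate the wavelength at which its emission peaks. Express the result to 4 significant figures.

λ_max ≈ 1.033 μm

Wien's displacement law: λ_max = b/T = (2.898×10⁻³ m·K)/(2805 K) = 1.0332×10⁻⁶ m.
That is 1.033 μm, in the infrared range.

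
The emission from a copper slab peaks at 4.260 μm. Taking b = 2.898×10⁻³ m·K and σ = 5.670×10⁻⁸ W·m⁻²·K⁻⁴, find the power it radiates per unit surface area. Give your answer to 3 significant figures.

Wien's law: T = b/λ_max = 2.898×10⁻³/4.260×10⁻⁶ = 680.282 K.
Then I = σT⁴ = 5.670×10⁻⁸×(680.282)⁴ = 1.21×10⁴ W/m².

I ≈ 1.21×10⁴ W/m²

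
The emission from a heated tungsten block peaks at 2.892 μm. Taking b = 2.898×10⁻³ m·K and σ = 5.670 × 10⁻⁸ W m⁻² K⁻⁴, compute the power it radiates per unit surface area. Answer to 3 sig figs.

I ≈ 5.72×10⁴ W/m²

Wien's law: T = b/λ_max = 2.898×10⁻³/2.892×10⁻⁶ = 1002.07 K.
Then I = σT⁴ = 5.670×10⁻⁸×(1002.07)⁴ = 5.72×10⁴ W/m².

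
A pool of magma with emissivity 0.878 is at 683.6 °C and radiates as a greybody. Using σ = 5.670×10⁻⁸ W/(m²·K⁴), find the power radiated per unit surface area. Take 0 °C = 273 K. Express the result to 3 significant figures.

I ≈ 4.17×10⁴ W/m²

T = 683.6 °C + 273 = 956.6 K.
Stefan–Boltzmann: I = εσT⁴ = 0.878 × 5.670×10⁻⁸ × (956.6)⁴ = 4.17×10⁴ W/m².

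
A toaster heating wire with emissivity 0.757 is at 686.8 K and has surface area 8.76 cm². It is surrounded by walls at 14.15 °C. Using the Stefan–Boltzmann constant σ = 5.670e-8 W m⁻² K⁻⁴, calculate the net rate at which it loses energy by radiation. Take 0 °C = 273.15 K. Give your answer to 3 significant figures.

Net loss ≈ 8.11 W

Surroundings: T = 14.15 °C + 273.15 = 287.30 K.
Area A = 8.76 cm² = 8.76×10⁻⁴ m².
Net radiated power P_net = εσA(T⁴ − T₀⁴) = 0.757×5.670×10⁻⁸×8.76×10⁻⁴×(686.8⁴ − 287.30⁴).
T⁴ − T₀⁴ = 2.22495×10¹¹ − 6.81306×10⁹ = 2.15682×10¹¹ K⁴, so P_net = 8.11 W.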